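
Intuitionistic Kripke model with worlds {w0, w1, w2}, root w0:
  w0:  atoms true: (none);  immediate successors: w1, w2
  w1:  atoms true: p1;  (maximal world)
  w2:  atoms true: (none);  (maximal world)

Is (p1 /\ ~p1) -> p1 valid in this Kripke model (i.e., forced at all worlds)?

Yes

w0 ||- (p1 /\ ~p1) -> p1 vacuously: no world accessible from w0 forces the antecedent p1 /\ ~p1.
Since the root w0 forces (p1 /\ ~p1) -> p1 and forcing is persistent (monotone upward), every world forces it.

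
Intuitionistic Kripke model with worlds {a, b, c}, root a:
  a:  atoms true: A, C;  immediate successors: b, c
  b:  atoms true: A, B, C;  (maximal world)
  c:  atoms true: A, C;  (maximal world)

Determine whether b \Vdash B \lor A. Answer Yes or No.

b \Vdash B \lor A via the disjunct B.

Yes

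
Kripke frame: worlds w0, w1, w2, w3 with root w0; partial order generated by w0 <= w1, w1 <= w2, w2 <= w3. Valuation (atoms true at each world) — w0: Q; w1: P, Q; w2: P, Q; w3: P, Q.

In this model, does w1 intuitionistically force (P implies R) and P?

w1 does not force (P implies R) and P since w1 fails P implies R.

No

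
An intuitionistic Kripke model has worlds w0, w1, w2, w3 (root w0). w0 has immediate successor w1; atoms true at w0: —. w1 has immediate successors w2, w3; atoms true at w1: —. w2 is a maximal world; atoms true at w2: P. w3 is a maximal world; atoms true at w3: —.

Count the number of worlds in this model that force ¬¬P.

1

w0: does not force it — w0 ⊮ ¬¬P since w3 is accessible from w0 and w3 ⊩ ¬P.
w1: does not force it — w1 ⊮ ¬¬P since w3 is accessible from w1 and w3 ⊩ ¬P.
w2: forces it.
w3: does not force it.
Worlds forcing the formula: {w2}.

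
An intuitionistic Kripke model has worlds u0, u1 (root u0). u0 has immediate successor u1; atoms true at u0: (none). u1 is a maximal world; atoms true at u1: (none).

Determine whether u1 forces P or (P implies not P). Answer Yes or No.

u1 forces P or (P implies not P) via the disjunct P implies not P.

Yes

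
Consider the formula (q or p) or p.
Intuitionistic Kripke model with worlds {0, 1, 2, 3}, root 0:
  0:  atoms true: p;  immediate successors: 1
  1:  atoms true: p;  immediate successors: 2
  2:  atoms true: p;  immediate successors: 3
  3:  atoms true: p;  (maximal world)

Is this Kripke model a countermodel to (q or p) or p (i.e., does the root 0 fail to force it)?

No

0 forces (q or p) or p via the disjunct q or p.
So the root 0 forces (q or p) or p; the model is not a countermodel.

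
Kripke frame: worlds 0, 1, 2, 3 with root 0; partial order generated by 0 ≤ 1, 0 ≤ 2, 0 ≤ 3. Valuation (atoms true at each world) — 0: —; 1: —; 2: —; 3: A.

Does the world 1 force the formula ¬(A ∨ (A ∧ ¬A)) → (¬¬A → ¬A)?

Yes

1 ⊩ ¬(A ∨ (A ∧ ¬A)) → (¬¬A → ¬A): every world accessible from 1 that forces ¬(A ∨ (A ∧ ¬A)) (namely 1) also forces ¬¬A → ¬A.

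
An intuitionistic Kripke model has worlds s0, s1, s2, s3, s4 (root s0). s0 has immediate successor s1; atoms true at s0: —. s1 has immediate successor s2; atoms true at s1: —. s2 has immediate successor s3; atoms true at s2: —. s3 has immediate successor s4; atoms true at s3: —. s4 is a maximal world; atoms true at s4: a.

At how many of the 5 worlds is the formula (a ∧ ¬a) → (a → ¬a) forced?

5

s0: forces it.
s1: forces it.
s2: forces it.
s3: forces it.
s4: forces it.
Worlds forcing the formula: {s0, s1, s2, s3, s4}.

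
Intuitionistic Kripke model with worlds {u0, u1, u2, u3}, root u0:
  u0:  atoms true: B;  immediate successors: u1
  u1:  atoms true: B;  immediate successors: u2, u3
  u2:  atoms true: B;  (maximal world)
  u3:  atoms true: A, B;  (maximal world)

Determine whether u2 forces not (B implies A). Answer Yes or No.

u2 forces not (B implies A): no world accessible from u2 forces B implies A.

Yes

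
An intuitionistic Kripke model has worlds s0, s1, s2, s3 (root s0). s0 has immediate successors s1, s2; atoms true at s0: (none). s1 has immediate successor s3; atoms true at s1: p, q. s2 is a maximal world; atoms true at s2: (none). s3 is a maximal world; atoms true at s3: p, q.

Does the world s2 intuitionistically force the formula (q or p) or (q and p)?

No

s2 does not force (q or p) or (q and p): neither disjunct is forced at s2.
s2 does not force q or p: neither disjunct is forced at s2.
s2 lacks atom q, so s2 does not force q.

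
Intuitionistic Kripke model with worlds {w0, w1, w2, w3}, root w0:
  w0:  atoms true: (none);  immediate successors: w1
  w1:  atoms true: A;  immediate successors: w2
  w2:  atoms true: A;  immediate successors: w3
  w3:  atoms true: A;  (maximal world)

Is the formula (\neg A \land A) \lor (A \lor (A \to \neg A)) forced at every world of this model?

Not every world: w0 \nVdash (\neg A \land A) \lor (A \lor (A \to \neg A)).
w0 \nVdash (\neg A \land A) \lor (A \lor (A \to \neg A)): neither disjunct is forced at w0.
w0 \nVdash \neg A \land A since w0 fails \neg A.

No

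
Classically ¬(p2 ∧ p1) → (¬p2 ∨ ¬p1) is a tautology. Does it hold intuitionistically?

No

This is the constructively invalid direction of De Morgan's law for conjunction, which is not intuitionistically valid.
A Kripke countermodel: worlds 0, 1, 2; order generated by 0 ≤ 1, 0 ≤ 2; atoms true at each world — 0:{}; 1:{p2}; 2:{p1}.
0 ⊮ ¬(p2 ∧ p1) → (¬p2 ∨ ¬p1): already at 0 itself, 0 ⊩ ¬(p2 ∧ p1) but 0 ⊮ ¬p2 ∨ ¬p1.
0 ⊮ ¬p2 ∨ ¬p1: neither disjunct is forced at 0.
0 ⊮ ¬p2 since 1 is accessible from 0 and 1 ⊩ p2.
So the root 0 does not force the formula.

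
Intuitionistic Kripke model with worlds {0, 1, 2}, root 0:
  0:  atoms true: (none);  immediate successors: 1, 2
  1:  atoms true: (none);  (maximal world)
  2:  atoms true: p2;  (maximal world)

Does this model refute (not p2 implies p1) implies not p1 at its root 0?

No

0 forces (not p2 implies p1) implies not p1: every world accessible from 0 that forces not p2 implies p1 (namely 2) also forces not p1.
So the root 0 forces (not p2 implies p1) implies not p1; the model is not a countermodel.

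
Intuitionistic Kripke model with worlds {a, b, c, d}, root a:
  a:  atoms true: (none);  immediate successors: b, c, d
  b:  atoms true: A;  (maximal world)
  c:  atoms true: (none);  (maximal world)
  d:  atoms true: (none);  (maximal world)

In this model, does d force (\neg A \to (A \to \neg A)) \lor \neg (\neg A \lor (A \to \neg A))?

d \Vdash (\neg A \to (A \to \neg A)) \lor \neg (\neg A \lor (A \to \neg A)) via the disjunct \neg A \to (A \to \neg A).

Yes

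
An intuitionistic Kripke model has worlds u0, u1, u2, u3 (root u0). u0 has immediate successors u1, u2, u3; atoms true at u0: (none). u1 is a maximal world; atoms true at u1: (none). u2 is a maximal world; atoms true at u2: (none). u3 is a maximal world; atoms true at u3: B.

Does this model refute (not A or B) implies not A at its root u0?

u0 forces (not A or B) implies not A: every world accessible from u0 that forces not A or B (namely u0, u1, u2, u3) also forces not A.
So the root u0 forces (not A or B) implies not A; the model is not a countermodel.

No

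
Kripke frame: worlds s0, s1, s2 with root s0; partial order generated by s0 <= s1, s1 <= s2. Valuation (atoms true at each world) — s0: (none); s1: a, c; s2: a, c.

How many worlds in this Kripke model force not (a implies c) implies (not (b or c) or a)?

3

s0: forces it.
s1: forces it.
s2: forces it.
Worlds forcing the formula: {s0, s1, s2}.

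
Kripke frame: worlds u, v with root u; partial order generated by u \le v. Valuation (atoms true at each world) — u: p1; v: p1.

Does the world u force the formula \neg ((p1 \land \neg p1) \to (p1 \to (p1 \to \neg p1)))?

No

u \nVdash \neg ((p1 \land \neg p1) \to (p1 \to (p1 \to \neg p1))) since u is accessible from u and u \Vdash (p1 \land \neg p1) \to (p1 \to (p1 \to \neg p1)).
u \Vdash (p1 \land \neg p1) \to (p1 \to (p1 \to \neg p1)) vacuously: no world accessible from u forces the antecedent p1 \land \neg p1.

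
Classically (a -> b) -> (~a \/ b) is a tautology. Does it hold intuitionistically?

This is the material-implication-as-disjunction principle, which is not intuitionistically valid.
A Kripke countermodel: worlds 0, 1; order generated by 0 <= 1; atoms true at each world — 0:{}; 1:{a,b}.
0 ||-/- (a -> b) -> (~a \/ b): already at 0 itself, 0 ||- a -> b but 0 ||-/- ~a \/ b.
0 ||-/- ~a \/ b: neither disjunct is forced at 0.
0 ||-/- ~a since 1 is accessible from 0 and 1 ||- a.
So the root 0 does not force the formula.

No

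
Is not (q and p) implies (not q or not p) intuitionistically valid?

No

This is the constructively invalid direction of De Morgan's law for conjunction, which is not intuitionistically valid.
A Kripke countermodel: worlds u, v, w; order generated by u <= v, u <= w; atoms true at each world — u:{}; v:{q}; w:{p}.
u does not force not (q and p) implies (not q or not p): already at u itself, u forces not (q and p) but u does not force not q or not p.
u does not force not q or not p: neither disjunct is forced at u.
u does not force not q since v is accessible from u and v forces q.
So the root u does not force the formula.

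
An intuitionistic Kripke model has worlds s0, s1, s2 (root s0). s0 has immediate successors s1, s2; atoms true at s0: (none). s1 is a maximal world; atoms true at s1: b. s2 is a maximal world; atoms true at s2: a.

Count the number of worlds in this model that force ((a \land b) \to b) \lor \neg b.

3

s0: forces it.
s1: forces it.
s2: forces it.
Worlds forcing the formula: {s0, s1, s2}.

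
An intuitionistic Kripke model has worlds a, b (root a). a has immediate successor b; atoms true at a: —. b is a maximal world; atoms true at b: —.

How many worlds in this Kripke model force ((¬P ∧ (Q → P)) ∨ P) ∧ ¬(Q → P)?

a: does not force it — a ⊮ ((¬P ∧ (Q → P)) ∨ P) ∧ ¬(Q → P) since a fails ¬(Q → P).
b: does not force it — b ⊮ ((¬P ∧ (Q → P)) ∨ P) ∧ ¬(Q → P) since b fails ¬(Q → P).
Worlds forcing the formula: { }.

0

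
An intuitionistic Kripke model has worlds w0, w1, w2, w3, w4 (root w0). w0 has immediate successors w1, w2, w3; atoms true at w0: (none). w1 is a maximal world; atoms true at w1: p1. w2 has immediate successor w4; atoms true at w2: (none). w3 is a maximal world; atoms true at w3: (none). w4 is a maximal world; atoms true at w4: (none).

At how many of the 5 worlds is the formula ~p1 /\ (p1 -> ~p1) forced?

w0: does not force it — w0 ||-/- ~p1 /\ (p1 -> ~p1) since w0 fails ~p1.
w1: does not force it — w1 ||-/- ~p1 /\ (p1 -> ~p1) since w1 fails ~p1.
w2: forces it.
w3: forces it.
w4: forces it.
Worlds forcing the formula: {w2, w3, w4}.

3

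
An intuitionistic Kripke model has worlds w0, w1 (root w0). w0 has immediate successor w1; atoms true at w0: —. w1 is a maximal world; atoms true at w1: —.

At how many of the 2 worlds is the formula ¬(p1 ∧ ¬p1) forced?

w0: forces it.
w1: forces it.
Worlds forcing the formula: {w0, w1}.

2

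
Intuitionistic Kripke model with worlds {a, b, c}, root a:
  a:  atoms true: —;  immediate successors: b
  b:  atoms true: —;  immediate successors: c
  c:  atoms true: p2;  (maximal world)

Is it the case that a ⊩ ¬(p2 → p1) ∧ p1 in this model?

No

a ⊮ ¬(p2 → p1) ∧ p1 since a fails p1.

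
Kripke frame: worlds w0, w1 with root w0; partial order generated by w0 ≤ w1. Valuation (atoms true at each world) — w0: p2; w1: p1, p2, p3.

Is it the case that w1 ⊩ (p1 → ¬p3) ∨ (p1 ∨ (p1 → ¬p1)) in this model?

Yes

w1 ⊩ (p1 → ¬p3) ∨ (p1 ∨ (p1 → ¬p1)) via the disjunct p1 ∨ (p1 → ¬p1).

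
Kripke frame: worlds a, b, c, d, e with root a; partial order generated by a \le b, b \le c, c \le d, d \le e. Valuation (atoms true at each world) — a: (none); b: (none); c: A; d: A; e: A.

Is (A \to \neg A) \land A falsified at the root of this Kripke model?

a \nVdash (A \to \neg A) \land A since a fails A \to \neg A.
So the root a does not force (A \to \neg A) \land A; the model is a countermodel.

Yes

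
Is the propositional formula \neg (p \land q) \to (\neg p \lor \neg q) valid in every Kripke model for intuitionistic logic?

This is the constructively invalid direction of De Morgan's law for conjunction, which is not intuitionistically valid.
A Kripke countermodel: worlds a, b, c; order generated by a \le b, a \le c; atoms true at each world — a:{}; b:{p}; c:{q}.
a \nVdash \neg (p \land q) \to (\neg p \lor \neg q): already at a itself, a \Vdash \neg (p \land q) but a \nVdash \neg p \lor \neg q.
a \nVdash \neg p \lor \neg q: neither disjunct is forced at a.
a \nVdash \neg p since b is accessible from a and b \Vdash p.
So the root a does not force the formula.

No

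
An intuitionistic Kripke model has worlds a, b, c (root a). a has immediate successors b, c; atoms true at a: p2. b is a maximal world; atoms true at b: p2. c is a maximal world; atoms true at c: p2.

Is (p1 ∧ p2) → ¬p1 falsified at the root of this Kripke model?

a ⊩ (p1 ∧ p2) → ¬p1 vacuously: no world accessible from a forces the antecedent p1 ∧ p2.
So the root a forces (p1 ∧ p2) → ¬p1; the model is not a countermodel.

No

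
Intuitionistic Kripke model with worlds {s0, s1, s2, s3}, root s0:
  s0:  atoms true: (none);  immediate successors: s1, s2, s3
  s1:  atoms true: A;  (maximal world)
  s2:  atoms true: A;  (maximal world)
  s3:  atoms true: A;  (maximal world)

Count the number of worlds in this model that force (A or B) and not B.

3

s0: does not force it — s0 does not force (A or B) and not B since s0 fails A or B.
s1: forces it.
s2: forces it.
s3: forces it.
Worlds forcing the formula: {s1, s2, s3}.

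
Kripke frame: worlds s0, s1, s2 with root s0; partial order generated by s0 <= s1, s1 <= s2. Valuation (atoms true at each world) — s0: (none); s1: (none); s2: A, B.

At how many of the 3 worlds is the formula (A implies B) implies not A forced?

0

s0: does not force it — s0 does not force (A implies B) implies not A: already at s0 itself, s0 forces A implies B but s0 does not force not A.
s1: does not force it.
s2: does not force it.
Worlds forcing the formula: { }.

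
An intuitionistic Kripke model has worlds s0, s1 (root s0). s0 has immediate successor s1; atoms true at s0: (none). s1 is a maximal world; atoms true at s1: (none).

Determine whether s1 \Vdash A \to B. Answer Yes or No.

Yes

s1 \Vdash A \to B vacuously: no world accessible from s1 forces the antecedent A.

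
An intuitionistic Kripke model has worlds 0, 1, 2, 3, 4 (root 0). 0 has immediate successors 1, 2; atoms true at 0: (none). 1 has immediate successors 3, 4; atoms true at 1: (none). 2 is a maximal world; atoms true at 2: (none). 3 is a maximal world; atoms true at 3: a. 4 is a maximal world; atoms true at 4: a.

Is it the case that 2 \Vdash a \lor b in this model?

2 \nVdash a \lor b: neither disjunct is forced at 2.
2 lacks atom a, so 2 \nVdash a.

No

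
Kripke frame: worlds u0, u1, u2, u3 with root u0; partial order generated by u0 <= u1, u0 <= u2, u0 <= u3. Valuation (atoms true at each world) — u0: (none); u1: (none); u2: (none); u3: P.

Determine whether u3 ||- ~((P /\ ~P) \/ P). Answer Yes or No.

u3 ||-/- ~((P /\ ~P) \/ P) since u3 is accessible from u3 and u3 ||- (P /\ ~P) \/ P.
u3 ||- (P /\ ~P) \/ P via the disjunct P.

No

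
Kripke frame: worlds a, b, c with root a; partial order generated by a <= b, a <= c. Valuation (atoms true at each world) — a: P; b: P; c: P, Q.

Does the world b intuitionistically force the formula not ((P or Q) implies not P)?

Yes

b forces not ((P or Q) implies not P): no world accessible from b forces (P or Q) implies not P.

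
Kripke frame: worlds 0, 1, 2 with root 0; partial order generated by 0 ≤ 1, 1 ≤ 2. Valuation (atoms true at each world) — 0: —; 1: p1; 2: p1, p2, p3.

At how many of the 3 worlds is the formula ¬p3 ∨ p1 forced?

0: does not force it — 0 ⊮ ¬p3 ∨ p1: neither disjunct is forced at 0.
1: forces it.
2: forces it.
Worlds forcing the formula: {1, 2}.

2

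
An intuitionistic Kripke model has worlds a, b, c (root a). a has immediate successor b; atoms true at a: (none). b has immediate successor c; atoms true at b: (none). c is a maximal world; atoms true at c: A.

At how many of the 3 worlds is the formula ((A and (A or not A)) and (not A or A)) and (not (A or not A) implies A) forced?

1

a: does not force it — a does not force ((A and (A or not A)) and (not A or A)) and (not (A or not A) implies A) since a fails (A and (A or not A)) and (not A or A).
b: does not force it — b does not force ((A and (A or not A)) and (not A or A)) and (not (A or not A) implies A) since b fails (A and (A or not A)) and (not A or A).
c: forces it.
Worlds forcing the formula: {c}.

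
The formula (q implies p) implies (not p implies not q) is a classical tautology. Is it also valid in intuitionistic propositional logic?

Yes

This is the forward direction of contraposition, which is intuitionistically derivable.
Assume q implies p and not p. If q held then p would follow, contradicting not p; so not q.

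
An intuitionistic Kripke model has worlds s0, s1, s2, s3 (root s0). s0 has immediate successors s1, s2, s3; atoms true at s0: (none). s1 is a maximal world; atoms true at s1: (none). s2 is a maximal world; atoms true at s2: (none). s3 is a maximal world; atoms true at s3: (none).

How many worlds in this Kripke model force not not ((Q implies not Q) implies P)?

0

s0: does not force it — s0 does not force not not ((Q implies not Q) implies P) since s0 is accessible from s0 and s0 forces not ((Q implies not Q) implies P).
s1: does not force it — s1 does not force not not ((Q implies not Q) implies P) since s1 is accessible from s1 and s1 forces not ((Q implies not Q) implies P).
s2: does not force it — s2 does not force not not ((Q implies not Q) implies P) since s2 is accessible from s2 and s2 forces not ((Q implies not Q) implies P).
s3: does not force it.
Worlds forcing the formula: { }.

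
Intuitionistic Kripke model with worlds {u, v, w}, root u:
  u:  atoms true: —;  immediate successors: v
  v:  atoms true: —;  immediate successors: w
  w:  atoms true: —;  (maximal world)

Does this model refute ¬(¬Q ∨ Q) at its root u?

u ⊮ ¬(¬Q ∨ Q) since u is accessible from u and u ⊩ ¬Q ∨ Q.
u ⊩ ¬Q ∨ Q via the disjunct ¬Q.
So the root u does not force ¬(¬Q ∨ Q); the model is a countermodel.

Yes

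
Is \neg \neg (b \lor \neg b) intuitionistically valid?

Yes

This is the double negation of excluded middle, which is intuitionistically derivable.
Assuming \neg (b \lor \neg b): from b we'd get b \lor \neg b, so \neg b; but then b \lor \neg b again — contradiction. Hence \neg \neg (b \lor \neg b).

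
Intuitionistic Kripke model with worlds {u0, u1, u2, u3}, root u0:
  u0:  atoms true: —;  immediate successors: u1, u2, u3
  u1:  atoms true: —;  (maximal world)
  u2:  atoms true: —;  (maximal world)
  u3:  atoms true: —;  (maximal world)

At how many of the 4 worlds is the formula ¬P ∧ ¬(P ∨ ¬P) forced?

u0: does not force it — u0 ⊮ ¬P ∧ ¬(P ∨ ¬P) since u0 fails ¬(P ∨ ¬P).
u1: does not force it — u1 ⊮ ¬P ∧ ¬(P ∨ ¬P) since u1 fails ¬(P ∨ ¬P).
u2: does not force it — u2 ⊮ ¬P ∧ ¬(P ∨ ¬P) since u2 fails ¬(P ∨ ¬P).
u3: does not force it.
Worlds forcing the formula: { }.

0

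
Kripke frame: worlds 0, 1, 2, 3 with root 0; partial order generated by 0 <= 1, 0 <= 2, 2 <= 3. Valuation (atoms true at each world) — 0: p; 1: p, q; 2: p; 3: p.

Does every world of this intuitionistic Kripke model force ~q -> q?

Not every world: 0 ||-/- ~q -> q.
0 ||-/- ~q -> q: at the accessible world 2, 2 ||- ~q but 2 ||-/- q.
2 lacks atom q, so 2 ||-/- q.

No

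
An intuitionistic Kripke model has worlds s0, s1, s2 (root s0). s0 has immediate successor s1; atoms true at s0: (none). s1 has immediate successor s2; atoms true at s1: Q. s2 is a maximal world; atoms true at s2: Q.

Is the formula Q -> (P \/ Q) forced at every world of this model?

Yes

s0 ||- Q -> (P \/ Q): every world accessible from s0 that forces Q (namely s1, s2) also forces P \/ Q.
Since the root s0 forces Q -> (P \/ Q) and forcing is persistent (monotone upward), every world forces it.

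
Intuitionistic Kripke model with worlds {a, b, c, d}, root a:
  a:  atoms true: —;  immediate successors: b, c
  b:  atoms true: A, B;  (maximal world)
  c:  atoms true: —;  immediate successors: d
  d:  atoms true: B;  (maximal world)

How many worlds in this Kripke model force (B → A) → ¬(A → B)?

2

a: does not force it — a ⊮ (B → A) → ¬(A → B): at the accessible world b, b ⊩ B → A but b ⊮ ¬(A → B).
b: does not force it.
c: forces it.
d: forces it.
Worlds forcing the formula: {c, d}.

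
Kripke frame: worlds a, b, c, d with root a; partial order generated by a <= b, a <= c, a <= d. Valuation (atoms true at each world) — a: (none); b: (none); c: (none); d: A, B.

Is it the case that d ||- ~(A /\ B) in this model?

No

d ||-/- ~(A /\ B) since d is accessible from d and d ||- A /\ B.
d ||- A /\ B since d forces both conjuncts.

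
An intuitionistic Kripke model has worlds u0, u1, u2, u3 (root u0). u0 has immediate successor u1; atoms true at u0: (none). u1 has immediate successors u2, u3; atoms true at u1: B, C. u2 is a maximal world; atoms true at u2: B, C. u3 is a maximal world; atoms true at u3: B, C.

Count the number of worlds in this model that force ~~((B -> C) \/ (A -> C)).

u0: forces it.
u1: forces it.
u2: forces it.
u3: forces it.
Worlds forcing the formula: {u0, u1, u2, u3}.

4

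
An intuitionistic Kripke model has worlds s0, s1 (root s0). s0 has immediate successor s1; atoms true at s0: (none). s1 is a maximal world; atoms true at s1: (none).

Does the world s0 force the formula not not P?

s0 does not force not not P since s0 is accessible from s0 and s0 forces not P.
s0 forces not P: no world accessible from s0 forces P.

No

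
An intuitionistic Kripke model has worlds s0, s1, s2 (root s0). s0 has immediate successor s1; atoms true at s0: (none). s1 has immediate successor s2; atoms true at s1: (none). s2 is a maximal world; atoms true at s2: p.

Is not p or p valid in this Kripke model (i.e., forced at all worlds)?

No

Not every world: s0 does not force not p or p.
s0 does not force not p or p: neither disjunct is forced at s0.
s0 does not force not p since s2 is accessible from s0 and s2 forces p.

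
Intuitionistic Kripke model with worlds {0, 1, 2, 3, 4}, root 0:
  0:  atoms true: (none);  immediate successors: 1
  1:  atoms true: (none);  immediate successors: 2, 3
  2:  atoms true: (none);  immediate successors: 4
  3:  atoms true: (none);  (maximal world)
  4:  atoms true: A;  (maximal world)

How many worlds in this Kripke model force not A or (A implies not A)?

0: does not force it — 0 does not force not A or (A implies not A): neither disjunct is forced at 0.
1: does not force it — 1 does not force not A or (A implies not A): neither disjunct is forced at 1.
2: does not force it.
3: forces it.
4: does not force it.
Worlds forcing the formula: {3}.

1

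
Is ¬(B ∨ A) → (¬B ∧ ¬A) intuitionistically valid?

Yes

This is a constructively valid De Morgan direction (negated disjunction to conjunction of negations), which is intuitionistically derivable.
From ¬(B ∨ A): if B held then B ∨ A would, contradiction — so ¬B; similarly ¬A.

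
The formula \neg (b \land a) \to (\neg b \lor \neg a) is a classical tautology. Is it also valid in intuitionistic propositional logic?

This is the constructively invalid direction of De Morgan's law for conjunction, which is not intuitionistically valid.
A Kripke countermodel: worlds u, v, w; order generated by u \le v, u \le w; atoms true at each world — u:{}; v:{b}; w:{a}.
u \nVdash \neg (b \land a) \to (\neg b \lor \neg a): already at u itself, u \Vdash \neg (b \land a) but u \nVdash \neg b \lor \neg a.
u \nVdash \neg b \lor \neg a: neither disjunct is forced at u.
u \nVdash \neg b since v is accessible from u and v \Vdash b.
So the root u does not force the formula.

No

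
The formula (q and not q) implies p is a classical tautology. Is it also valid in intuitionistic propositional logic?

This is an instance of ex falso quodlibet, which is intuitionistically derivable.
No world can force both q and not q, so the antecedent q and not q is never forced and the implication holds vacuously at every world.

Yes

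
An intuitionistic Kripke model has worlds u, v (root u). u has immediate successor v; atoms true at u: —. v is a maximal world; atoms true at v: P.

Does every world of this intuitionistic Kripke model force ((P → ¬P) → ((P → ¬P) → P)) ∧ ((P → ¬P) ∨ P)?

No

Not every world: u ⊮ ((P → ¬P) → ((P → ¬P) → P)) ∧ ((P → ¬P) ∨ P).
u ⊮ ((P → ¬P) → ((P → ¬P) → P)) ∧ ((P → ¬P) ∨ P) since u fails (P → ¬P) ∨ P.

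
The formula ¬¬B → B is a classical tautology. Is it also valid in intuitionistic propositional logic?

This is double-negation elimination, which is not intuitionistically valid.
A Kripke countermodel: worlds u0, u1; order generated by u0 ≤ u1; atoms true at each world — u0:{}; u1:{B}.
u0 ⊮ ¬¬B → B: already at u0 itself, u0 ⊩ ¬¬B but u0 ⊮ B.
u0 lacks atom B, so u0 ⊮ B.
So the root u0 does not force the formula.

No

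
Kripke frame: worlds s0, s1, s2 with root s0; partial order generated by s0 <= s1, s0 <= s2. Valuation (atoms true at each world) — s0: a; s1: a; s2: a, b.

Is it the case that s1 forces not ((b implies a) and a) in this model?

No

s1 does not force not ((b implies a) and a) since s1 is accessible from s1 and s1 forces (b implies a) and a.
s1 forces (b implies a) and a since s1 forces both conjuncts.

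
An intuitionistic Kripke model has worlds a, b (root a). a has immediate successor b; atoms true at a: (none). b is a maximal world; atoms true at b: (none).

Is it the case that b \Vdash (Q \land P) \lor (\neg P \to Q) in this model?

No

b \nVdash (Q \land P) \lor (\neg P \to Q): neither disjunct is forced at b.
b \nVdash Q \land P since b fails Q.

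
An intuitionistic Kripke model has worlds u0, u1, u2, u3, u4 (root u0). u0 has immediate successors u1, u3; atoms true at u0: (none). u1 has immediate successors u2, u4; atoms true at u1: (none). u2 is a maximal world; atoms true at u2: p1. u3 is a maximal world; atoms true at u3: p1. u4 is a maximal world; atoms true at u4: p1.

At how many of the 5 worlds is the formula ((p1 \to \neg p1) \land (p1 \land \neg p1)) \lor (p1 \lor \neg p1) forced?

3

u0: does not force it — u0 \nVdash ((p1 \to \neg p1) \land (p1 \land \neg p1)) \lor (p1 \lor \neg p1): neither disjunct is forced at u0.
u1: does not force it — u1 \nVdash ((p1 \to \neg p1) \land (p1 \land \neg p1)) \lor (p1 \lor \neg p1): neither disjunct is forced at u1.
u2: forces it.
u3: forces it.
u4: forces it.
Worlds forcing the formula: {u2, u3, u4}.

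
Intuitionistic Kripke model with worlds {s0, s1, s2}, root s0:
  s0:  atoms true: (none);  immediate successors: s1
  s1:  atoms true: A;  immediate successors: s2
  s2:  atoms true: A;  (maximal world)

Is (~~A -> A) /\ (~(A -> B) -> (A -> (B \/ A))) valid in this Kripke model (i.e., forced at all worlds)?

No

Not every world: s0 ||-/- (~~A -> A) /\ (~(A -> B) -> (A -> (B \/ A))).
s0 ||-/- (~~A -> A) /\ (~(A -> B) -> (A -> (B \/ A))) since s0 fails ~~A -> A.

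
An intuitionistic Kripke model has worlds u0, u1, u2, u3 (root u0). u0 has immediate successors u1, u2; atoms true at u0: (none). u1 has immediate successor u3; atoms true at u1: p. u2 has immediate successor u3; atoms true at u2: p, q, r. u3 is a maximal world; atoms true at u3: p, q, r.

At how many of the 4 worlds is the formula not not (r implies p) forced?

4

u0: forces it.
u1: forces it.
u2: forces it.
u3: forces it.
Worlds forcing the formula: {u0, u1, u2, u3}.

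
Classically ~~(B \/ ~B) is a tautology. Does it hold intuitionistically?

This is the double negation of excluded middle, which is intuitionistically derivable.
Assuming ~(B \/ ~B): from B we'd get B \/ ~B, so ~B; but then B \/ ~B again — contradiction. Hence ~~(B \/ ~B).

Yes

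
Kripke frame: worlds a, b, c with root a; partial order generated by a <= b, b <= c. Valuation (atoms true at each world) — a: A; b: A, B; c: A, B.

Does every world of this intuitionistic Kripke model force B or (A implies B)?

No

Not every world: a does not force B or (A implies B).
a does not force B or (A implies B): neither disjunct is forced at a.
a lacks atom B, so a does not force B.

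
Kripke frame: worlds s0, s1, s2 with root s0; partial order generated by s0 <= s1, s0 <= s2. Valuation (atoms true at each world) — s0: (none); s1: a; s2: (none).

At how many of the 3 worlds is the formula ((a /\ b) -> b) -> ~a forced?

s0: does not force it — s0 ||-/- ((a /\ b) -> b) -> ~a: already at s0 itself, s0 ||- (a /\ b) -> b but s0 ||-/- ~a.
s1: does not force it.
s2: forces it.
Worlds forcing the formula: {s2}.

1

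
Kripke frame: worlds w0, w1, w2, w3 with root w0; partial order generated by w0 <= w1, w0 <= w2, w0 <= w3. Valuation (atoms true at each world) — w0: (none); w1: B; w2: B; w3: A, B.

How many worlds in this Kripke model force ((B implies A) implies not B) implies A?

1

w0: does not force it — w0 does not force ((B implies A) implies not B) implies A: at the accessible world w1, w1 forces (B implies A) implies not B but w1 does not force A.
w1: does not force it — w1 does not force ((B implies A) implies not B) implies A: already at w1 itself, w1 forces (B implies A) implies not B but w1 does not force A.
w2: does not force it.
w3: forces it.
Worlds forcing the formula: {w3}.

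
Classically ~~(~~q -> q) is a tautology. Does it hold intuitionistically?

Yes

This is the double negation of double-negation elimination, which is intuitionistically derivable.
By Glivenko's theorem the double negation of any classical propositional tautology is intuitionistically provable; ~~q -> q is classically a tautology.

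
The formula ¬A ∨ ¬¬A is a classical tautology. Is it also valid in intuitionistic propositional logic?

This is the weak law of excluded middle, which is not intuitionistically valid.
A Kripke countermodel: worlds a, b, c; order generated by a ≤ b, a ≤ c; atoms true at each world — a:{}; b:{A}; c:{}.
a ⊮ ¬A ∨ ¬¬A: neither disjunct is forced at a.
a ⊮ ¬A since b is accessible from a and b ⊩ A.
So the root a does not force the formula.

No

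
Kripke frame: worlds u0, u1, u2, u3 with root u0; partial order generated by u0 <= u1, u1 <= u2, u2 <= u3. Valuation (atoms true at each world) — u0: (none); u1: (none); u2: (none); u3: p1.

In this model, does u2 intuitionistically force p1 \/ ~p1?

u2 ||-/- p1 \/ ~p1: neither disjunct is forced at u2.
u2 lacks atom p1, so u2 ||-/- p1.

No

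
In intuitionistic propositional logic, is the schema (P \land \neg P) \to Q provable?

Yes

This is an instance of ex falso quodlibet, which is intuitionistically derivable.
No world can force both P and \neg P, so the antecedent P \land \neg P is never forced and the implication holds vacuously at every world.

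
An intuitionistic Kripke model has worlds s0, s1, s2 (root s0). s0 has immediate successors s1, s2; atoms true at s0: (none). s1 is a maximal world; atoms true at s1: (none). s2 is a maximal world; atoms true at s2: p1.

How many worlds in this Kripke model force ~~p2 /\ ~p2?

s0: does not force it — s0 ||-/- ~~p2 /\ ~p2 since s0 fails ~~p2.
s1: does not force it — s1 ||-/- ~~p2 /\ ~p2 since s1 fails ~~p2.
s2: does not force it — s2 ||-/- ~~p2 /\ ~p2 since s2 fails ~~p2.
Worlds forcing the formula: { }.

0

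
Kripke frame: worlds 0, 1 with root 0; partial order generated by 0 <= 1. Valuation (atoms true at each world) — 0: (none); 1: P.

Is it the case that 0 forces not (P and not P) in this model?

0 forces not (P and not P): no world accessible from 0 forces P and not P.

Yes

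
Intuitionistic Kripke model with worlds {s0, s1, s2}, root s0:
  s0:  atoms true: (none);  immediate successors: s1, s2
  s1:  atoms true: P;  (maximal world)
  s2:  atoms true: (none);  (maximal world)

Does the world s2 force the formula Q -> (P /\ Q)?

s2 ||- Q -> (P /\ Q) vacuously: no world accessible from s2 forces the antecedent Q.

Yes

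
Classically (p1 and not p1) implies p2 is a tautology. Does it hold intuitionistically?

Yes

This is an instance of ex falso quodlibet, which is intuitionistically derivable.
No world can force both p1 and not p1, so the antecedent p1 and not p1 is never forced and the implication holds vacuously at every world.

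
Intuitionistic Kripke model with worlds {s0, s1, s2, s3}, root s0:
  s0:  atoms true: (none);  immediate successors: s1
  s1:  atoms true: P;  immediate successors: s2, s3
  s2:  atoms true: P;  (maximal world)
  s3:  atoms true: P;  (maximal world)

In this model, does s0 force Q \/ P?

s0 ||-/- Q \/ P: neither disjunct is forced at s0.
s0 lacks atom Q, so s0 ||-/- Q.

No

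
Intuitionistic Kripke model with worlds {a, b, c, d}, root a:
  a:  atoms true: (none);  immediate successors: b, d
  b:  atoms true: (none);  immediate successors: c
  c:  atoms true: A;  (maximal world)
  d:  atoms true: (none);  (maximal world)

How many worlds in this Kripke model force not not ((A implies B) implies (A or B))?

2

a: does not force it — a does not force not not ((A implies B) implies (A or B)) since d is accessible from a and d forces not ((A implies B) implies (A or B)).
b: forces it.
c: forces it.
d: does not force it — d does not force not not ((A implies B) implies (A or B)) since d is accessible from d and d forces not ((A implies B) implies (A or B)).
Worlds forcing the formula: {b, c}.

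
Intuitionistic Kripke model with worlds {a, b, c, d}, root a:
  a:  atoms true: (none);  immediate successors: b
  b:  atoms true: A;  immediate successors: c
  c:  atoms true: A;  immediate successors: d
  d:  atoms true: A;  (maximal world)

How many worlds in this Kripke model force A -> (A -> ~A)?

0

a: does not force it — a ||-/- A -> (A -> ~A): at the accessible world b, b ||- A but b ||-/- A -> ~A.
b: does not force it.
c: does not force it.
d: does not force it.
Worlds forcing the formula: { }.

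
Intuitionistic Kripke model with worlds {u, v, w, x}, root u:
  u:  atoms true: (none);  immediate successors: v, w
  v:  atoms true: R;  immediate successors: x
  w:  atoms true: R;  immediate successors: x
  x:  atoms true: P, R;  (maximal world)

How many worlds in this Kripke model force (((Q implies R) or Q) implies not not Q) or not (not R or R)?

0

u: does not force it — u does not force (((Q implies R) or Q) implies not not Q) or not (not R or R): neither disjunct is forced at u.
v: does not force it — v does not force (((Q implies R) or Q) implies not not Q) or not (not R or R): neither disjunct is forced at v.
w: does not force it — w does not force (((Q implies R) or Q) implies not not Q) or not (not R or R): neither disjunct is forced at w.
x: does not force it.
Worlds forcing the formula: { }.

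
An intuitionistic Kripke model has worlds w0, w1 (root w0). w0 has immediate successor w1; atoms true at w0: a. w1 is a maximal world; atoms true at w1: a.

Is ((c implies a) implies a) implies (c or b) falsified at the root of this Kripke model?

w0 does not force ((c implies a) implies a) implies (c or b): already at w0 itself, w0 forces (c implies a) implies a but w0 does not force c or b.
w0 does not force c or b: neither disjunct is forced at w0.
w0 lacks atom c, so w0 does not force c.
So the root w0 does not force ((c implies a) implies a) implies (c or b); the model is a countermodel.

Yes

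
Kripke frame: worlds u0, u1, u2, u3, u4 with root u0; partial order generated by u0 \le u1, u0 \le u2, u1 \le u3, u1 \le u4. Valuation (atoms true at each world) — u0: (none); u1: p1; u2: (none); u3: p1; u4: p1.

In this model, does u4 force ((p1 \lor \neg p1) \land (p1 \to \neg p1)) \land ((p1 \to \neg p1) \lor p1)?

No

u4 \nVdash ((p1 \lor \neg p1) \land (p1 \to \neg p1)) \land ((p1 \to \neg p1) \lor p1) since u4 fails (p1 \lor \neg p1) \land (p1 \to \neg p1).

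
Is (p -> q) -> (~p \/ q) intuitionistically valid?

This is the material-implication-as-disjunction principle, which is not intuitionistically valid.
A Kripke countermodel: worlds 0, 1; order generated by 0 <= 1; atoms true at each world — 0:{}; 1:{p,q}.
0 ||-/- (p -> q) -> (~p \/ q): already at 0 itself, 0 ||- p -> q but 0 ||-/- ~p \/ q.
0 ||-/- ~p \/ q: neither disjunct is forced at 0.
0 ||-/- ~p since 1 is accessible from 0 and 1 ||- p.
So the root 0 does not force the formula.

No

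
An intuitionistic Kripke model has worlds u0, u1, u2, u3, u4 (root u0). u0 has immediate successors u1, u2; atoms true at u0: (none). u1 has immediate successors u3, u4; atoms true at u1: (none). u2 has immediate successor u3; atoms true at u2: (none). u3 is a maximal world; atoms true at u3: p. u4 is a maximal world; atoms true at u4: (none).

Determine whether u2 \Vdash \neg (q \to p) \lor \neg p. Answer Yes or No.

No

u2 \nVdash \neg (q \to p) \lor \neg p: neither disjunct is forced at u2.
u2 \nVdash \neg (q \to p) since u2 is accessible from u2 and u2 \Vdash q \to p.
u2 \Vdash q \to p vacuously: no world accessible from u2 forces the antecedent q.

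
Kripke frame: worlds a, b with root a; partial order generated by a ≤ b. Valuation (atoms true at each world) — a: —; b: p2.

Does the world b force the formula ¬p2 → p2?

Yes

b ⊩ ¬p2 → p2 vacuously: no world accessible from b forces the antecedent ¬p2.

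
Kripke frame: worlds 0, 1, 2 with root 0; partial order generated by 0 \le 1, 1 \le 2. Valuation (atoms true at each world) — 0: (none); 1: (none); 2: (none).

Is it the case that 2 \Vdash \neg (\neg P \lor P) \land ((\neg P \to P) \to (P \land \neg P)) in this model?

No

2 \nVdash \neg (\neg P \lor P) \land ((\neg P \to P) \to (P \land \neg P)) since 2 fails \neg (\neg P \lor P).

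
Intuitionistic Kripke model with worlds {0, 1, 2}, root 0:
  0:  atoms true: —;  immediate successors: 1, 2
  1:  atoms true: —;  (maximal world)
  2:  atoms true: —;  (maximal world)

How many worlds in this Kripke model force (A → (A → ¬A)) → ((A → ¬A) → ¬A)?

3

0: forces it.
1: forces it.
2: forces it.
Worlds forcing the formula: {0, 1, 2}.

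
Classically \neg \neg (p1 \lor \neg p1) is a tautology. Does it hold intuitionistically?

This is the double negation of excluded middle, which is intuitionistically derivable.
Assuming \neg (p1 \lor \neg p1): from p1 we'd get p1 \lor \neg p1, so \neg p1; but then p1 \lor \neg p1 again — contradiction. Hence \neg \neg (p1 \lor \neg p1).

Yes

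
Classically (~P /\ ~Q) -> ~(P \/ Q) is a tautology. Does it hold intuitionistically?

Yes

This is a constructively valid De Morgan direction (conjunction of negations to negated disjunction), which is intuitionistically derivable.
If both ~P and ~Q hold at a world, no accessible world forces P or forces Q, so none forces P \/ Q.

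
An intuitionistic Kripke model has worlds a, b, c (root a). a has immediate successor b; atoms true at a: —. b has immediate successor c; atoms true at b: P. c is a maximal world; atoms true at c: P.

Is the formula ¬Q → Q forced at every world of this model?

Not every world: a ⊮ ¬Q → Q.
a ⊮ ¬Q → Q: already at a itself, a ⊩ ¬Q but a ⊮ Q.
a lacks atom Q, so a ⊮ Q.

No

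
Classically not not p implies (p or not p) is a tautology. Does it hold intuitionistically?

No

This is a variant of double-negation elimination (deriving excluded middle from double negation), which is not intuitionistically valid.
A Kripke countermodel: worlds 0, 1; order generated by 0 <= 1; atoms true at each world — 0:{}; 1:{p}.
0 does not force not not p implies (p or not p): already at 0 itself, 0 forces not not p but 0 does not force p or not p.
0 does not force p or not p: neither disjunct is forced at 0.
0 lacks atom p, so 0 does not force p.
So the root 0 does not force the formula.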